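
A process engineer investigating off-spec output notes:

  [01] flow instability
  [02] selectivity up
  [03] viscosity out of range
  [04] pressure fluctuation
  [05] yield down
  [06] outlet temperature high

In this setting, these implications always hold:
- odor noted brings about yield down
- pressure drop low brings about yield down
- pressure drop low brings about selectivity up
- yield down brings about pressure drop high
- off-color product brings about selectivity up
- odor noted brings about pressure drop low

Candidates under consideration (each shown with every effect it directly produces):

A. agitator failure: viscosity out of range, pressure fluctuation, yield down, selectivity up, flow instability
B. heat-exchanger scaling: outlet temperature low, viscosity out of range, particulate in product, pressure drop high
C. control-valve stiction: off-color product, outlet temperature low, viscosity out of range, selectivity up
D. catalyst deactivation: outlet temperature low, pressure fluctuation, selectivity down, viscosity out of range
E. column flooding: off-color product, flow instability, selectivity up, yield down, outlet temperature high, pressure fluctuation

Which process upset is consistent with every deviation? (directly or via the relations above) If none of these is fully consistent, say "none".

Checking each candidate against the observations:
(A) agitator failure — does not account for outlet temperature high
(B) heat-exchanger scaling — flow instability -; selectivity up -; viscosity out of range +; pressure fluctuation -; yield down -; outlet temperature high -
(C) control-valve stiction — flow instability -; selectivity up +; viscosity out of range +; pressure fluctuation -; yield down -; outlet temperature high -
(D) catalyst deactivation — flow instability -; selectivity up -; viscosity out of range +; pressure fluctuation +; yield down -; outlet temperature high -
(E) column flooding — flow instability +; selectivity up +; viscosity out of range -; pressure fluctuation +; yield down +; outlet temperature high +
No candidate is consistent with all observations.

none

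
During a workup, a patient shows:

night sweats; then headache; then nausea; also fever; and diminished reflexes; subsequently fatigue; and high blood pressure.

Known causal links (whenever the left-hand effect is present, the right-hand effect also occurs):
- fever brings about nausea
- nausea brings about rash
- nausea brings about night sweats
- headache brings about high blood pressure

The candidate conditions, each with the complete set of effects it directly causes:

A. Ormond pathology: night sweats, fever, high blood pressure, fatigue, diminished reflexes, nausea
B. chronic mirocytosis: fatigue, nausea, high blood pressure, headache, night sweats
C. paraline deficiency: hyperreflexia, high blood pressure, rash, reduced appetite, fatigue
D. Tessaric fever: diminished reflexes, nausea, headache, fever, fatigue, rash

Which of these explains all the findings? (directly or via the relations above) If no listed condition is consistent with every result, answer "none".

D

Checking each candidate against the observations:
(A) Ormond pathology — does not account for headache
(B) chronic mirocytosis — does not account for fever, diminished reflexes
(C) paraline deficiency — night sweats miss; headache miss; nausea miss; fever miss; diminished reflexes miss; fatigue match; high blood pressure match
(D) Tessaric fever — night sweats match (by nausea → night sweats); headache match; nausea match; fever match; diminished reflexes match; fatigue match; high blood pressure match (by headache → high blood pressure)
Only (D) is consistent with every observation.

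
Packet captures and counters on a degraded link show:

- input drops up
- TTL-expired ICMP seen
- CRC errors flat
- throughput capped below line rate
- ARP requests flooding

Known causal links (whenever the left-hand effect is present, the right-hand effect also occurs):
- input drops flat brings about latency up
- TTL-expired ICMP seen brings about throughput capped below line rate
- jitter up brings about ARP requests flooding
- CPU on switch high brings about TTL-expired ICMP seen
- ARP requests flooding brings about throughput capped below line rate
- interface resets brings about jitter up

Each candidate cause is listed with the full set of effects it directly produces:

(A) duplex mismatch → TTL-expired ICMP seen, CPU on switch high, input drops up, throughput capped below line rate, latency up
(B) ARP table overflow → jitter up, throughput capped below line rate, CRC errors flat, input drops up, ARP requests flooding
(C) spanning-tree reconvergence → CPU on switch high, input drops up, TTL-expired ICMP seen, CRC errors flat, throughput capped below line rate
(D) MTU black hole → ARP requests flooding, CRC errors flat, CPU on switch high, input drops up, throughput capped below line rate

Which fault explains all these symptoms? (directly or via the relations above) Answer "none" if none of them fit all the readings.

D

Checking each candidate against the observations:
(A) duplex mismatch — does not account for CRC errors flat, ARP requests flooding
(B) ARP table overflow — does not account for TTL-expired ICMP seen
(C) spanning-tree reconvergence — input drops up match; TTL-expired ICMP seen match; CRC errors flat match; throughput capped below line rate match; ARP requests flooding miss
(D) MTU black hole — accounts for every observation (TTL-expired ICMP seen via CPU on switch high → TTL-expired ICMP seen)
(D) is the only candidate with no mismatches.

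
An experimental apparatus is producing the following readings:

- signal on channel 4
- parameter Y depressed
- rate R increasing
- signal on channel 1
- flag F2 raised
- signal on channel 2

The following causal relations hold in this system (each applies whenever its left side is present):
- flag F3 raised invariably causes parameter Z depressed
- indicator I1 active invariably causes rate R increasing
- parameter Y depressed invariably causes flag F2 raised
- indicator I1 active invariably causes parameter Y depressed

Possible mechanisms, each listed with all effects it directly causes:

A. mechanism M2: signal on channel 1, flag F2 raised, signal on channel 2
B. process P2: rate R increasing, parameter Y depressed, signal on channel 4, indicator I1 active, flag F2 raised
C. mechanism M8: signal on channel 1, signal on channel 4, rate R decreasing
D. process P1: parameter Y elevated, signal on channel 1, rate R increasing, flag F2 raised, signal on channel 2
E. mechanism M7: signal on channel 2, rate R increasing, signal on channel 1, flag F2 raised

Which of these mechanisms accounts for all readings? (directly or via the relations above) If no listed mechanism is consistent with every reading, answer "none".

Checking each candidate against the observations:
(A) mechanism M2 — signal on channel 4 ✗; parameter Y depressed ✗; rate R increasing ✗; signal on channel 1 ✓; flag F2 raised ✓; signal on channel 2 ✓
(B) process P2 — signal on channel 4 ✓; parameter Y depressed ✓; rate R increasing ✓; signal on channel 1 ✗; flag F2 raised ✓; signal on channel 2 ✗
(C) mechanism M8 — fails on parameter Y depressed, rate R increasing, flag F2 raised, signal on channel 2 (predicts rate R decreasing, not rate R increasing)
(D) process P1 — fails on signal on channel 4, parameter Y depressed (predicts parameter Y elevated, not parameter Y depressed)
(E) mechanism M7 — does not account for signal on channel 4, parameter Y depressed
Every candidate fails on at least one observation.

none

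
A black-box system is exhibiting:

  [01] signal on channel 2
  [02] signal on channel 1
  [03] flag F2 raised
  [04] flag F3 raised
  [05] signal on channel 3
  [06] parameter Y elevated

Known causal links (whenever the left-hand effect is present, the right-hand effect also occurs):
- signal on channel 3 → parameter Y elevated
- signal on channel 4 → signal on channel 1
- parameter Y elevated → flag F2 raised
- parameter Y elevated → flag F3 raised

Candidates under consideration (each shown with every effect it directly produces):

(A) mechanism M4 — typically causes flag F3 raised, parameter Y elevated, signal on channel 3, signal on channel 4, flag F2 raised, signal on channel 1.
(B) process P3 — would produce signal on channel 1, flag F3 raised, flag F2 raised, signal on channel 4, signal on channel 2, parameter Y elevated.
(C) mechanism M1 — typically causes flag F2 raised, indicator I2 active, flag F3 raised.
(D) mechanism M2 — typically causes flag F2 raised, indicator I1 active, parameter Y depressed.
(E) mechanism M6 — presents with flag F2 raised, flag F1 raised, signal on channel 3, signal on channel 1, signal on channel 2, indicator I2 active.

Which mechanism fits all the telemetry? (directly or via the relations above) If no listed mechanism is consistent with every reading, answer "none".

E

Checking each candidate against the observations:
(A) mechanism M4 — does not account for signal on channel 2
(B) process P3 — does not account for signal on channel 3
(C) mechanism M1 — does not account for signal on channel 2, signal on channel 1, signal on channel 3, parameter Y elevated
(D) mechanism M2 — fails on signal on channel 2, signal on channel 1, flag F3 raised, signal on channel 3, parameter Y elevated (predicts parameter Y depressed, not parameter Y elevated)
(E) mechanism M6 — accounts for every observation (flag F3 raised through signal on channel 3 → parameter Y elevated → flag F3 raised)
Only (E) is consistent with every observation.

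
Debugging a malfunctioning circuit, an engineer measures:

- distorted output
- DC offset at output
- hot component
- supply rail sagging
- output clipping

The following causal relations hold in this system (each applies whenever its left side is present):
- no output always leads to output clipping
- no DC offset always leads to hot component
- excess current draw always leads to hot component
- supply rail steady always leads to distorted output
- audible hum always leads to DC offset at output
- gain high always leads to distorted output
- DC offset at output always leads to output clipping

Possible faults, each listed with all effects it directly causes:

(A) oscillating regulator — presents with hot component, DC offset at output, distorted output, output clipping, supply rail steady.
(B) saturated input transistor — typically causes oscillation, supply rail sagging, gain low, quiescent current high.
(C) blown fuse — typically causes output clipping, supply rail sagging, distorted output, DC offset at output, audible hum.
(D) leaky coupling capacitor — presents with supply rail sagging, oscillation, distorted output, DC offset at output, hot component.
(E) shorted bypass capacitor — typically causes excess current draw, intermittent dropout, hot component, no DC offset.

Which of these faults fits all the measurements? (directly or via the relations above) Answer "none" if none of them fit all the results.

D

Checking each candidate against the observations:
(A) oscillating regulator — distorted output match; DC offset at output match; hot component match; supply rail sagging miss; output clipping match
(B) saturated input transistor — does not account for distorted output, DC offset at output, hot component, output clipping
(C) blown fuse — does not account for hot component
(D) leaky coupling capacitor — distorted output match; DC offset at output match; hot component match; supply rail sagging match; output clipping match (via DC offset at output → output clipping)
(E) shorted bypass capacitor — distorted output miss; DC offset at output miss; hot component match; supply rail sagging miss; output clipping miss
Only (D) is consistent with every observation.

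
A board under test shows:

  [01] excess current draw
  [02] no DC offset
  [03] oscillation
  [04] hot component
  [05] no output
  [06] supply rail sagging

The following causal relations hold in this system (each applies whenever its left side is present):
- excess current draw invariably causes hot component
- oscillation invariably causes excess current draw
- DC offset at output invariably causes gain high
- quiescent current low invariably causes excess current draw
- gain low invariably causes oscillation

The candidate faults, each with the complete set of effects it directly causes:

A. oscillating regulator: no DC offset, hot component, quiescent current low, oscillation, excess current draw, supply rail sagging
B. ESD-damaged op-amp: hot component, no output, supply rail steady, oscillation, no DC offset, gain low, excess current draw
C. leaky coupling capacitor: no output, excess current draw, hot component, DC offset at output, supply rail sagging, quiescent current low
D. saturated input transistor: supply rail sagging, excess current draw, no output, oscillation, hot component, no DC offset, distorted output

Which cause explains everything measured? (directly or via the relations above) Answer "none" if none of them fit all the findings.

Testing each hypothesis:
(A) oscillating regulator — does not account for no output
(B) ESD-damaged op-amp — excess current draw +; no DC offset +; oscillation +; hot component +; no output +; supply rail sagging -
(C) leaky coupling capacitor — excess current draw +; no DC offset -; oscillation -; hot component +; no output +; supply rail sagging +
(D) saturated input transistor — excess current draw +; no DC offset +; oscillation +; hot component +; no output +; supply rail sagging +
(D) alone accounts for all the evidence.

D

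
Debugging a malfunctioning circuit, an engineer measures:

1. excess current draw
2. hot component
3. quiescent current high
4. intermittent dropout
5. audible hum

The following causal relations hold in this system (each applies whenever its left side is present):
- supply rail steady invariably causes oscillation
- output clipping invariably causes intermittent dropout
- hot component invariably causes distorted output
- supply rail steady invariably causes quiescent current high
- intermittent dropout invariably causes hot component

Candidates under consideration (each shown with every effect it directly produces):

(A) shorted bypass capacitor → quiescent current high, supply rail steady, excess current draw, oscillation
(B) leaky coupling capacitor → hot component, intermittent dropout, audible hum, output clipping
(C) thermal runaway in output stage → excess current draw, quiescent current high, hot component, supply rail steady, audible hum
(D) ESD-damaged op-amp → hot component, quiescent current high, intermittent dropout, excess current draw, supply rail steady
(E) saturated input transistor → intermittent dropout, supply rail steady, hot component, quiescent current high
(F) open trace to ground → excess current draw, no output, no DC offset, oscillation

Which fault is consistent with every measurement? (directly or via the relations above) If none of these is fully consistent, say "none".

none

Testing each hypothesis:
(A) shorted bypass capacitor — does not account for hot component, intermittent dropout, audible hum
(B) leaky coupling capacitor — does not account for excess current draw, quiescent current high
(C) thermal runaway in output stage — excess current draw +; hot component +; quiescent current high +; intermittent dropout -; audible hum +
(D) ESD-damaged op-amp — does not account for audible hum
(E) saturated input transistor — does not account for excess current draw, audible hum
(F) open trace to ground — excess current draw +; hot component -; quiescent current high -; intermittent dropout -; audible hum -
None of the listed candidates fits everything.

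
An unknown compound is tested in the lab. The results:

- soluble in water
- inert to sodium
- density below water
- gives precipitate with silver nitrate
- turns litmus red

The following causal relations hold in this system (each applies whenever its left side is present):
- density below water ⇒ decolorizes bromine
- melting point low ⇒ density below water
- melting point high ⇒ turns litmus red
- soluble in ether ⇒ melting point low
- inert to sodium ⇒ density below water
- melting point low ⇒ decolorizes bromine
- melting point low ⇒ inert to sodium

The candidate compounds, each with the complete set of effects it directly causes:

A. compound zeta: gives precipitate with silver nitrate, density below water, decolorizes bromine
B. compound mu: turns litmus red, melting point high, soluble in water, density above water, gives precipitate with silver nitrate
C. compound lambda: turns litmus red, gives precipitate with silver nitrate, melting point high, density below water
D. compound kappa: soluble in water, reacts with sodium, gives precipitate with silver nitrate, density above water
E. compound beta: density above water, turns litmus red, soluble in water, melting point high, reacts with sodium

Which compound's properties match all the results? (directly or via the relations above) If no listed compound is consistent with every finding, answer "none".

Testing each hypothesis:
(A) compound zeta — soluble in water ✗; inert to sodium ✗; density below water ✓; gives precipitate with silver nitrate ✓; turns litmus red ✗
(B) compound mu — fails on inert to sodium, density below water (predicts density above water, not density below water)
(C) compound lambda — soluble in water ✗; inert to sodium ✗; density below water ✓; gives precipitate with silver nitrate ✓; turns litmus red ✓
(D) compound kappa — soluble in water ✓; inert to sodium ✗; density below water ✗; gives precipitate with silver nitrate ✓; turns litmus red ✗
(E) compound beta — fails on inert to sodium, density below water, gives precipitate with silver nitrate (predicts reacts with sodium, not inert to sodium; predicts density above water, not density below water)
Every candidate fails on at least one observation.

none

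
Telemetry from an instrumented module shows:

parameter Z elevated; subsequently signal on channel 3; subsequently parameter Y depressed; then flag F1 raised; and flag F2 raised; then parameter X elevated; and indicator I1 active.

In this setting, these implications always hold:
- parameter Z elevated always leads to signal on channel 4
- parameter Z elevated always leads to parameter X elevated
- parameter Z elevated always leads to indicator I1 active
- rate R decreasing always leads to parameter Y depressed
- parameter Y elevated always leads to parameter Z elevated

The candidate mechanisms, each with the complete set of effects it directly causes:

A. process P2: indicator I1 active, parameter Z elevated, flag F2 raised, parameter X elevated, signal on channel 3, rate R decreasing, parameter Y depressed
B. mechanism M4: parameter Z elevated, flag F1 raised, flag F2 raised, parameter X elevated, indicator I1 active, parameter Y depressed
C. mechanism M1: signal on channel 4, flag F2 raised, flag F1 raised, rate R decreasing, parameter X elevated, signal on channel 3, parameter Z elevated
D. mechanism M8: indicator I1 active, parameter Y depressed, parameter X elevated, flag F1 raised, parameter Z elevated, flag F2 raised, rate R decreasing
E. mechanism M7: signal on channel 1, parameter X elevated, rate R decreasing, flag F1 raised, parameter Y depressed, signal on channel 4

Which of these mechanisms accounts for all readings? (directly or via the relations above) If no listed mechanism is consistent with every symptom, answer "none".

Checking each candidate against the observations:
(A) process P2 — parameter Z elevated yes; signal on channel 3 yes; parameter Y depressed yes; flag F1 raised NO; flag F2 raised yes; parameter X elevated yes; indicator I1 active yes
(B) mechanism M4 — parameter Z elevated yes; signal on channel 3 NO; parameter Y depressed yes; flag F1 raised yes; flag F2 raised yes; parameter X elevated yes; indicator I1 active yes
(C) mechanism M1 — parameter Z elevated yes; signal on channel 3 yes; parameter Y depressed yes (by rate R decreasing → parameter Y depressed); flag F1 raised yes; flag F2 raised yes; parameter X elevated yes; indicator I1 active yes (by parameter Z elevated → indicator I1 active)
(D) mechanism M8 — does not account for signal on channel 3
(E) mechanism M7 — does not account for parameter Z elevated, signal on channel 3, flag F2 raised, indicator I1 active
(C) alone accounts for all the evidence.

C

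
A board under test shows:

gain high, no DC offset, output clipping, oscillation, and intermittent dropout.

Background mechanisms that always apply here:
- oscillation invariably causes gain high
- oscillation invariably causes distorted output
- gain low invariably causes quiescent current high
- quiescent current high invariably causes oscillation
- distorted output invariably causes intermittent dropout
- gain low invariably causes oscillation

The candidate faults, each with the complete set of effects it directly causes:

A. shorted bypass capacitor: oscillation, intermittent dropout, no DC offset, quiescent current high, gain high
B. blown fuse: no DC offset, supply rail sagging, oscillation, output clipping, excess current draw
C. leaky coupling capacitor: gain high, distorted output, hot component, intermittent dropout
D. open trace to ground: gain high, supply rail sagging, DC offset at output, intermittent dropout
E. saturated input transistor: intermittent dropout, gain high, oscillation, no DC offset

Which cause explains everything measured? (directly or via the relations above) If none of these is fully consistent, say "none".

B

For each candidate, compare predicted effects to what was observed:
(A) shorted bypass capacitor — does not account for output clipping
(B) blown fuse — accounts for every observation (gain high by oscillation → gain high)
(C) leaky coupling capacitor — does not account for no DC offset, output clipping, oscillation
(D) open trace to ground — gain high ✓; no DC offset ✗; output clipping ✗; oscillation ✗; intermittent dropout ✓
(E) saturated input transistor — gain high ✓; no DC offset ✓; output clipping ✗; oscillation ✓; intermittent dropout ✓
(B) is the only candidate with no mismatches.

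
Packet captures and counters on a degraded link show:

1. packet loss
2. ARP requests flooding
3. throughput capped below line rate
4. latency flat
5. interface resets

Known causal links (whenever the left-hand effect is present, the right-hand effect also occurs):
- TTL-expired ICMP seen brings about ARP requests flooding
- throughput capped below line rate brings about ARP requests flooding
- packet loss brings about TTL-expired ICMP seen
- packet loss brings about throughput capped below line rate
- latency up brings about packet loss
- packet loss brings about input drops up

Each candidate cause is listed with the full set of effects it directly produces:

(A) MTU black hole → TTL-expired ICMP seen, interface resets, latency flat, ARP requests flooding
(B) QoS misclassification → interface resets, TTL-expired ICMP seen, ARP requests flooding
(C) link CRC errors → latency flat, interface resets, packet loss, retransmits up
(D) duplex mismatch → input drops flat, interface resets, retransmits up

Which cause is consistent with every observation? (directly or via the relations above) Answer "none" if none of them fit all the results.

C

Per-candidate check:
(A) MTU black hole — does not account for packet loss, throughput capped below line rate
(B) QoS misclassification — packet loss miss; ARP requests flooding match; throughput capped below line rate miss; latency flat miss; interface resets match
(C) link CRC errors — accounts for every observation (ARP requests flooding via packet loss → TTL-expired ICMP seen → ARP requests flooding)
(D) duplex mismatch — packet loss miss; ARP requests flooding miss; throughput capped below line rate miss; latency flat miss; interface resets match
Only (C) is consistent with every observation.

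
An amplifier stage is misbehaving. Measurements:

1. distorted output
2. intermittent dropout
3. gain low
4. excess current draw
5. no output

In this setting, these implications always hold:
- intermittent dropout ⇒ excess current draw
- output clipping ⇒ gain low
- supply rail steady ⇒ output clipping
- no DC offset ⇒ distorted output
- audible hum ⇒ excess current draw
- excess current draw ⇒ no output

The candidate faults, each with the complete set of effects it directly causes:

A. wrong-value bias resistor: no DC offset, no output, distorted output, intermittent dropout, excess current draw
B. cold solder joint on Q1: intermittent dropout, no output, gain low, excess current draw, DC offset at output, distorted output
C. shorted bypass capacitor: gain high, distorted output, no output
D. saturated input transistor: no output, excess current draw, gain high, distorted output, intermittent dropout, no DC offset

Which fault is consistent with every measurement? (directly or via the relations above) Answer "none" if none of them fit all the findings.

B

For each candidate, compare predicted effects to what was observed:
(A) wrong-value bias resistor — distorted output +; intermittent dropout +; gain low -; excess current draw +; no output +
(B) cold solder joint on Q1 — accounts for every observation
(C) shorted bypass capacitor — fails on intermittent dropout, gain low, excess current draw (predicts gain high, not gain low)
(D) saturated input transistor — distorted output +; intermittent dropout +; gain low -; excess current draw +; no output +
Only (B) is consistent with every observation.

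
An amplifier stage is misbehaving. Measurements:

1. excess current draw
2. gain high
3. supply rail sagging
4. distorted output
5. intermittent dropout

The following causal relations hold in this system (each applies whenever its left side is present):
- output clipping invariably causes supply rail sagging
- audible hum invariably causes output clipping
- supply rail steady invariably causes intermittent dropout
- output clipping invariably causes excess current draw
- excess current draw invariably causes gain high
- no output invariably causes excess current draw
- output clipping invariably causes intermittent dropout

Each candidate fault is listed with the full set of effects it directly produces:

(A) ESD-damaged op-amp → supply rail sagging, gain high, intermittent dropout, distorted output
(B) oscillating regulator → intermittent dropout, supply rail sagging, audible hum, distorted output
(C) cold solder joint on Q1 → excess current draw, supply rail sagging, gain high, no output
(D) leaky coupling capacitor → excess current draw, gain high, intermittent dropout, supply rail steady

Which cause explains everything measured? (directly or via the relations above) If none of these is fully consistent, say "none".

B

For each candidate, compare predicted effects to what was observed:
(A) ESD-damaged op-amp — does not account for excess current draw
(B) oscillating regulator — excess current draw match (by audible hum → output clipping → excess current draw); gain high match (by audible hum → output clipping → excess current draw → gain high); supply rail sagging match; distorted output match; intermittent dropout match
(C) cold solder joint on Q1 — excess current draw match; gain high match; supply rail sagging match; distorted output miss; intermittent dropout miss
(D) leaky coupling capacitor — excess current draw match; gain high match; supply rail sagging miss; distorted output miss; intermittent dropout match
Only (B) is consistent with every observation.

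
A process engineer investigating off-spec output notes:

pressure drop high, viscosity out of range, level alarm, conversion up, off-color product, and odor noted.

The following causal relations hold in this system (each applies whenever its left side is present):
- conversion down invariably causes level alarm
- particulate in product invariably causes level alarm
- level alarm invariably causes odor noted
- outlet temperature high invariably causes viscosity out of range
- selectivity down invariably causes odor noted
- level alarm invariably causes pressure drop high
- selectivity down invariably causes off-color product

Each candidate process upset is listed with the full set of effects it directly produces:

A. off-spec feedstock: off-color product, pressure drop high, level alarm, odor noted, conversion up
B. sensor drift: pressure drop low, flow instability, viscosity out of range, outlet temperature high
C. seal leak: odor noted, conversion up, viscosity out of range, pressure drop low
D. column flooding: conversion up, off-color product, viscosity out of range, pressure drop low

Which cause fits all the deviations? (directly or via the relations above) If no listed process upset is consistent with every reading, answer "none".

Checking each candidate against the observations:
(A) off-spec feedstock — does not account for viscosity out of range
(B) sensor drift — fails on pressure drop high, level alarm, conversion up, off-color product, odor noted (predicts pressure drop low, not pressure drop high)
(C) seal leak — fails on pressure drop high, level alarm, off-color product (predicts pressure drop low, not pressure drop high)
(D) column flooding — fails on pressure drop high, level alarm, odor noted (predicts pressure drop low, not pressure drop high)
No candidate is consistent with all observations.

none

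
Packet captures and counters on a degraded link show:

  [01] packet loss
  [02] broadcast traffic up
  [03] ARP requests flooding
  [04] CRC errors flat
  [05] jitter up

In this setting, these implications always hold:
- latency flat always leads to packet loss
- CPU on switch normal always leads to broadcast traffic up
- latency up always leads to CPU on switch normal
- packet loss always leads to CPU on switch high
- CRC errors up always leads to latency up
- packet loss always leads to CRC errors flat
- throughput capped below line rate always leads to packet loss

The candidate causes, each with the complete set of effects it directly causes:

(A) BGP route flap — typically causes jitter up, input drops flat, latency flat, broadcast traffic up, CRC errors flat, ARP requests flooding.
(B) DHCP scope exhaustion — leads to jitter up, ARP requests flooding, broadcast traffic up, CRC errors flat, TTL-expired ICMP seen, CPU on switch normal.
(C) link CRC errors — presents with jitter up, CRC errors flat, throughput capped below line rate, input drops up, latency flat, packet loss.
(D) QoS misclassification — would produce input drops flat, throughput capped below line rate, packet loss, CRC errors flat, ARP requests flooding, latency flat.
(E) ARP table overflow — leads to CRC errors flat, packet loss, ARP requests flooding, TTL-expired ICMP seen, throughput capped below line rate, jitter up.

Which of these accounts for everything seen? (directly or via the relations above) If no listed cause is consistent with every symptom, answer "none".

Per-candidate check:
(A) BGP route flap — accounts for every observation (packet loss via latency flat → packet loss)
(B) DHCP scope exhaustion — does not account for packet loss
(C) link CRC errors — packet loss +; broadcast traffic up -; ARP requests flooding -; CRC errors flat +; jitter up +
(D) QoS misclassification — packet loss +; broadcast traffic up -; ARP requests flooding +; CRC errors flat +; jitter up -
(E) ARP table overflow — does not account for broadcast traffic up
(A) is the only candidate with no mismatches.

A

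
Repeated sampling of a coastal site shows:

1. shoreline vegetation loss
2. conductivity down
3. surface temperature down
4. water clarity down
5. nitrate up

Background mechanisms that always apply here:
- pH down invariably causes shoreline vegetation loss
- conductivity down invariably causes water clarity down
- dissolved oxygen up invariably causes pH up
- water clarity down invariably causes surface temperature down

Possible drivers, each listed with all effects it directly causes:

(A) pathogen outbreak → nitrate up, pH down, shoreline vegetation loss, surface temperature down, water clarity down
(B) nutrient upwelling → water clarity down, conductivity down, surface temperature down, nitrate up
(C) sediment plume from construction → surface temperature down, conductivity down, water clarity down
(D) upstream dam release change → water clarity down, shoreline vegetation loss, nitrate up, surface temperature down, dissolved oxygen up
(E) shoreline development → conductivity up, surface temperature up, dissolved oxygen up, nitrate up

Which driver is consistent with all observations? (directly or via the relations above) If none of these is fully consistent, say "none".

none

Checking each candidate against the observations:
(A) pathogen outbreak — does not account for conductivity down
(B) nutrient upwelling — does not account for shoreline vegetation loss
(C) sediment plume from construction — shoreline vegetation loss miss; conductivity down match; surface temperature down match; water clarity down match; nitrate up miss
(D) upstream dam release change — shoreline vegetation loss match; conductivity down miss; surface temperature down match; water clarity down match; nitrate up match
(E) shoreline development — shoreline vegetation loss miss; conductivity down miss; surface temperature down miss; water clarity down miss; nitrate up match
No candidate is consistent with all observations.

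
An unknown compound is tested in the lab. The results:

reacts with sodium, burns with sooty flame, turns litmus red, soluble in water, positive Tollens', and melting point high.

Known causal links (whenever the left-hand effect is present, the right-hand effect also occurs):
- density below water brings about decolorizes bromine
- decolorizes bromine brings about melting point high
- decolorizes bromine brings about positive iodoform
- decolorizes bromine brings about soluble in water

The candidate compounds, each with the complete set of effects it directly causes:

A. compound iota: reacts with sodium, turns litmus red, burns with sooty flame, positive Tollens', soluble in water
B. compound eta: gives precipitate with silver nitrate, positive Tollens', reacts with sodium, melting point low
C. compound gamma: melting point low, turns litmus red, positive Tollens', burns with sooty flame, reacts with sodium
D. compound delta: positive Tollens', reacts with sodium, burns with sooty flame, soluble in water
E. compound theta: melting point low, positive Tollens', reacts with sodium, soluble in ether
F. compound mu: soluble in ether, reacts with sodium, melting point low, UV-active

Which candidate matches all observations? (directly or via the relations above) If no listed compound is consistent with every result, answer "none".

Per-candidate check:
(A) compound iota — reacts with sodium ✓; burns with sooty flame ✓; turns litmus red ✓; soluble in water ✓; positive Tollens' ✓; melting point high ✗
(B) compound eta — reacts with sodium ✓; burns with sooty flame ✗; turns litmus red ✗; soluble in water ✗; positive Tollens' ✓; melting point high ✗
(C) compound gamma — fails on soluble in water, melting point high (predicts melting point low, not melting point high)
(D) compound delta — does not account for turns litmus red, melting point high
(E) compound theta — fails on burns with sooty flame, turns litmus red, soluble in water, melting point high (predicts melting point low, not melting point high)
(F) compound mu — fails on burns with sooty flame, turns litmus red, soluble in water, positive Tollens', melting point high (predicts melting point low, not melting point high)
None of the listed candidates fits everything.

none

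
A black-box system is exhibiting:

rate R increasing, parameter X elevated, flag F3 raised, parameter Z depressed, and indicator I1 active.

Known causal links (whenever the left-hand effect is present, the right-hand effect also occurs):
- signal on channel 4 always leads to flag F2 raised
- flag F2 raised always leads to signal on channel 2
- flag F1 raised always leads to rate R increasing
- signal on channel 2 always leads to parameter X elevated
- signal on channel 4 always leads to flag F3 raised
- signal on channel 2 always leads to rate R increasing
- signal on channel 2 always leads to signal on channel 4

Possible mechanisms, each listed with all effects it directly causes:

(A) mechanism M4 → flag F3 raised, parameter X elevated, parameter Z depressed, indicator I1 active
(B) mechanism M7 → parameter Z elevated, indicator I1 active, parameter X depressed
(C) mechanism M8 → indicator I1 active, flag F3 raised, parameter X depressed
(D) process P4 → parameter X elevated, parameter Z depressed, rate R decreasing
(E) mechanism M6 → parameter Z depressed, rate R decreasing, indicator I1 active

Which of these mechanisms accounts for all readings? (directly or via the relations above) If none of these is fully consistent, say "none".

Testing each hypothesis:
(A) mechanism M4 — rate R increasing ✗; parameter X elevated ✓; flag F3 raised ✓; parameter Z depressed ✓; indicator I1 active ✓
(B) mechanism M7 — rate R increasing ✗; parameter X elevated ✗; flag F3 raised ✗; parameter Z depressed ✗; indicator I1 active ✓
(C) mechanism M8 — fails on rate R increasing, parameter X elevated, parameter Z depressed (predicts parameter X depressed, not parameter X elevated)
(D) process P4 — rate R increasing ✗; parameter X elevated ✓; flag F3 raised ✗; parameter Z depressed ✓; indicator I1 active ✗
(E) mechanism M6 — rate R increasing ✗; parameter X elevated ✗; flag F3 raised ✗; parameter Z depressed ✓; indicator I1 active ✓
No candidate is consistent with all observations.

none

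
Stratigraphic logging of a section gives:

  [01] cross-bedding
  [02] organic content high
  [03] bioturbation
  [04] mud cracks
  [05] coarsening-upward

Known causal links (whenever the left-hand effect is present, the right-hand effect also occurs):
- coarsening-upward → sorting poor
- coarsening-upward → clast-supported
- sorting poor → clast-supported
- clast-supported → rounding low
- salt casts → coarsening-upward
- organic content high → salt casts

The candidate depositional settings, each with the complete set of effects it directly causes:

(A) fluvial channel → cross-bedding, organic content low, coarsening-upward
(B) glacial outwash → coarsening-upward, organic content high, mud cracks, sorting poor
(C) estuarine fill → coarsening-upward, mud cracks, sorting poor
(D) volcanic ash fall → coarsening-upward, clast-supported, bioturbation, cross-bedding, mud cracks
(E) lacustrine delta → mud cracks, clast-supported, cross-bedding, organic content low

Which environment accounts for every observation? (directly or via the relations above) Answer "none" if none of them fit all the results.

none

Checking each candidate against the observations:
(A) fluvial channel — fails on organic content high, bioturbation, mud cracks (predicts organic content low, not organic content high)
(B) glacial outwash — does not account for cross-bedding, bioturbation
(C) estuarine fill — cross-bedding miss; organic content high miss; bioturbation miss; mud cracks match; coarsening-upward match
(D) volcanic ash fall — cross-bedding match; organic content high miss; bioturbation match; mud cracks match; coarsening-upward match
(E) lacustrine delta — fails on organic content high, bioturbation, coarsening-upward (predicts organic content low, not organic content high)
Every candidate fails on at least one observation.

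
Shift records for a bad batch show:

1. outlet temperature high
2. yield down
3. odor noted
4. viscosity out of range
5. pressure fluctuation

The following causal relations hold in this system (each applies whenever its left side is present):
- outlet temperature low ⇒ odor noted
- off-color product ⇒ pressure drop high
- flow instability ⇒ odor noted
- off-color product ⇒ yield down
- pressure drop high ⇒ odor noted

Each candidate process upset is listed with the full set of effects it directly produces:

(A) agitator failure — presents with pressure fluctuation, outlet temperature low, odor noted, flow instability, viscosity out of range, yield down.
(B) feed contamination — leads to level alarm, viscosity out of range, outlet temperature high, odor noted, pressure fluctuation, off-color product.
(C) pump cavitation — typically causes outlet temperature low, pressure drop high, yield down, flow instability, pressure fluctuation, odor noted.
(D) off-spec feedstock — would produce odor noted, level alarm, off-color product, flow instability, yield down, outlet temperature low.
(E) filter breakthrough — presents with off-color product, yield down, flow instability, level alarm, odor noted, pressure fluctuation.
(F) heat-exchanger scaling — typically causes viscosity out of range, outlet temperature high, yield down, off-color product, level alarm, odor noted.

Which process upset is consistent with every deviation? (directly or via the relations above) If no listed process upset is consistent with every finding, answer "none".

Testing each hypothesis:
(A) agitator failure — outlet temperature high miss; yield down match; odor noted match; viscosity out of range match; pressure fluctuation match
(B) feed contamination — outlet temperature high match; yield down match (via off-color product → yield down); odor noted match; viscosity out of range match; pressure fluctuation match
(C) pump cavitation — outlet temperature high miss; yield down match; odor noted match; viscosity out of range miss; pressure fluctuation match
(D) off-spec feedstock — outlet temperature high miss; yield down match; odor noted match; viscosity out of range miss; pressure fluctuation miss
(E) filter breakthrough — does not account for outlet temperature high, viscosity out of range
(F) heat-exchanger scaling — outlet temperature high match; yield down match; odor noted match; viscosity out of range match; pressure fluctuation miss
(B) is the only candidate with no mismatches.

B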